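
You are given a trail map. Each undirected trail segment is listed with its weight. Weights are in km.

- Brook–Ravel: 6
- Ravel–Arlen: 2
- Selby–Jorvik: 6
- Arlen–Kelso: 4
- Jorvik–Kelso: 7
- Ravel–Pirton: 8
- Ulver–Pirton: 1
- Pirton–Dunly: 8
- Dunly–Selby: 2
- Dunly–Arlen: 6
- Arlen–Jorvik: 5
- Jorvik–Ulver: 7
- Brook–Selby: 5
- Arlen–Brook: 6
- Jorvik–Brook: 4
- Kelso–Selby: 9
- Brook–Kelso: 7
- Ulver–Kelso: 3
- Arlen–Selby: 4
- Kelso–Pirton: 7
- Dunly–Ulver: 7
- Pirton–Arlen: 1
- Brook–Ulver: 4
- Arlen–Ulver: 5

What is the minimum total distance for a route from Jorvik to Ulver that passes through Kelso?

Best Jorvik to Kelso: Jorvik → Kelso costing 7
Shortest Kelso→Ulver: Kelso → Ulver = 3
Total via Kelso: 7 + 3 = 10 km.

10 km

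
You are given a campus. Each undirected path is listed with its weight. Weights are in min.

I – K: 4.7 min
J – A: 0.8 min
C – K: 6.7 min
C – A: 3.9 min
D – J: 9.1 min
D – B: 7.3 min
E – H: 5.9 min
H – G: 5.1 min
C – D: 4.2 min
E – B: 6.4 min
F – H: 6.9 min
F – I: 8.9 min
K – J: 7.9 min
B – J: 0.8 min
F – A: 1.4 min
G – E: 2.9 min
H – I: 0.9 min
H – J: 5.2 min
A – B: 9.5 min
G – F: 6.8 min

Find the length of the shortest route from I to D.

Candidate routes:
I - H - J - A - C - D: 0.9+5.2+0.8+3.9+4.2 = 15
I - H - J - B - D: 0.9+5.2+0.8+7.3 = 14.2
The minimum is 14.2 min via I - H - J - B - D.

14.2 min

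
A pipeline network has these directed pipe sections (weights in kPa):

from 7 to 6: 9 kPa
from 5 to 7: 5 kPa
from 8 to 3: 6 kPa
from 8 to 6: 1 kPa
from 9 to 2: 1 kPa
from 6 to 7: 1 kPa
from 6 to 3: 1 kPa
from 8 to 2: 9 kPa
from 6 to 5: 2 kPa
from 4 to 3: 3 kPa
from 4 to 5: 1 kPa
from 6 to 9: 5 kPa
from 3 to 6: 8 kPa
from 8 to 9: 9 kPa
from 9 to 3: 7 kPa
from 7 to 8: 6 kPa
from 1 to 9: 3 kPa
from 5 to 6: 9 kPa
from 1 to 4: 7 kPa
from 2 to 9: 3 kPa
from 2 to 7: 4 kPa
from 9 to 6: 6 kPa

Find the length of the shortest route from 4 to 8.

Candidate routes:
4–5–7–8: 1+5+6 = 12
4–5–6–7–8: 1+9+1+6 = 17
The minimum is 12 kPa via 4–5–7–8.

12 kPa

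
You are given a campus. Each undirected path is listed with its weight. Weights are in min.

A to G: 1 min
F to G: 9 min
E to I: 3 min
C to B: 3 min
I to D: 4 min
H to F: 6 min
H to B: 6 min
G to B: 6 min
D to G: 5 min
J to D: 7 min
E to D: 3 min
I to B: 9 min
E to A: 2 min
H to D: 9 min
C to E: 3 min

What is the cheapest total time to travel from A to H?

Compare a few routes:
A → E → C → B → H: 2+3+3+6 = 14
A → G → B → H: 1+6+6 = 13
The minimum is 13 min via A → G → B → H.

13 min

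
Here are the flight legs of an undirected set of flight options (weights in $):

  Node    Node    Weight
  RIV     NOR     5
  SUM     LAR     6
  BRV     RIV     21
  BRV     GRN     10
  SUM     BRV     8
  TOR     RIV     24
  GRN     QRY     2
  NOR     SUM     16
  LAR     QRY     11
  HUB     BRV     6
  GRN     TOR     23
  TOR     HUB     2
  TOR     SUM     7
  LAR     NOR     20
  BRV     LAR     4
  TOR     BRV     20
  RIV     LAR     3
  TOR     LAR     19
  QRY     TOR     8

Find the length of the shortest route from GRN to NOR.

Shortest distances from GRN:
GRN: 0
QRY: 2  (via GRN)
TOR: 10  (via QRY)
BRV: 10  (via GRN)
HUB: 12  (via TOR)
LAR: 13  (via QRY)
RIV: 16  (via LAR)
SUM: 17  (via TOR)
NOR: 21  (via RIV)
Shortest route: GRN → QRY → LAR → RIV → NOR = $21.

$21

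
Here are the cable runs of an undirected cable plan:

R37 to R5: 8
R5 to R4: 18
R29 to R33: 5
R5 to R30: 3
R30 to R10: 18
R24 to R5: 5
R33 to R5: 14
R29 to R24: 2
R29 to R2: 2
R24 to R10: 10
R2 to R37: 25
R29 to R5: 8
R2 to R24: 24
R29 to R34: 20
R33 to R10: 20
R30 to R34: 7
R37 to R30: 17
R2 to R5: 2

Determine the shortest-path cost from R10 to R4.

33

Shortest distances from R10:
R10: 0
R24: 10  (via R10)
R29: 12  (via R24)
R2: 14  (via R29)
R5: 15  (via R24)
R33: 17  (via R29)
R30: 18  (via R10)
R37: 23  (via R5)
R34: 25  (via R30)
R4: 33  (via R5)
Shortest route: R10 → R24 → R5 → R4 = 33.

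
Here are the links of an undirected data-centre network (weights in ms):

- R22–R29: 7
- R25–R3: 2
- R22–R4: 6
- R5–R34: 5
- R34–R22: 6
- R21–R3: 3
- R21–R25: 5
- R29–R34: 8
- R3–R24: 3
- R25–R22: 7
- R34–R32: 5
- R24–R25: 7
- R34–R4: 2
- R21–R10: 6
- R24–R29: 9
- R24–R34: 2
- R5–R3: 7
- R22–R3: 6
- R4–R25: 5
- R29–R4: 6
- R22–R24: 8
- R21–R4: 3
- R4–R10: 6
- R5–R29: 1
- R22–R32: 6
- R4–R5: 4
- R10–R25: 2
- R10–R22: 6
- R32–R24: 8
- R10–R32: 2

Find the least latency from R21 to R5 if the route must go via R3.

10 ms

Shortest R21→R3: R21–R3 = 3
Shortest R3→R5: R3–R5 = 7
Total via R3: 3 + 7 = 10 ms.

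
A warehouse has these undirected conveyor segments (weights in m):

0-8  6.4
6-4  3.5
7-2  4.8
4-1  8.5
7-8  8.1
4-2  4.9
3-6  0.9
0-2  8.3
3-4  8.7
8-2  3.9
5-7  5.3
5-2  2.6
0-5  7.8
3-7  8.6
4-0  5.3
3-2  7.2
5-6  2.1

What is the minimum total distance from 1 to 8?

17.3 m

Enumerating some paths:
1 - 4 - 2 - 8: 8.5+4.9+3.9 = 17.3
1 - 4 - 6 - 3 - 2 - 8: 8.5+3.5+0.9+7.2+3.9 = 24
1 - 4 - 6 - 5 - 2 - 8: 8.5+3.5+2.1+2.6+3.9 = 20.6
1 - 4 - 0 - 8: 8.5+5.3+6.4 = 20.2
Cheapest is 1 - 4 - 2 - 8 at 17.3 m.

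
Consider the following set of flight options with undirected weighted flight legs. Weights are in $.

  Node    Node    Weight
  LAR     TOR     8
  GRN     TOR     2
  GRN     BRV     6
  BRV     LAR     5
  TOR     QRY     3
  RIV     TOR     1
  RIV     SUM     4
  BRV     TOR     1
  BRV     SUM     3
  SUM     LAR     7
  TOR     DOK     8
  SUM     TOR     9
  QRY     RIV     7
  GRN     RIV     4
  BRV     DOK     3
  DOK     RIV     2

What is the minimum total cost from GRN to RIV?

$3

Enumerating some paths:
GRN - TOR - RIV: 2+1 = 3
GRN - RIV: 4 = 4
Cheapest is GRN - TOR - RIV at $3.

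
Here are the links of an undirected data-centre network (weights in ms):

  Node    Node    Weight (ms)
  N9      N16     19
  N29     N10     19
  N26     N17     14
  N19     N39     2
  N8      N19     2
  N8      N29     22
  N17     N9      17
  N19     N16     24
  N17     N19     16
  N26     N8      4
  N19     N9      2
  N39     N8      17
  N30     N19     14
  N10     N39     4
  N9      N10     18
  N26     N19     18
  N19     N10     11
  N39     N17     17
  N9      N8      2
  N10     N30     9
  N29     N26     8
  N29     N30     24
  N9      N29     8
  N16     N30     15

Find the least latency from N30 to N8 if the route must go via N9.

Best N30 to N9: N30–N19–N9 costing 16
Best N9 to N8: N9–N8 costing 2
Total via N9: 16 + 2 = 18 ms.

18 ms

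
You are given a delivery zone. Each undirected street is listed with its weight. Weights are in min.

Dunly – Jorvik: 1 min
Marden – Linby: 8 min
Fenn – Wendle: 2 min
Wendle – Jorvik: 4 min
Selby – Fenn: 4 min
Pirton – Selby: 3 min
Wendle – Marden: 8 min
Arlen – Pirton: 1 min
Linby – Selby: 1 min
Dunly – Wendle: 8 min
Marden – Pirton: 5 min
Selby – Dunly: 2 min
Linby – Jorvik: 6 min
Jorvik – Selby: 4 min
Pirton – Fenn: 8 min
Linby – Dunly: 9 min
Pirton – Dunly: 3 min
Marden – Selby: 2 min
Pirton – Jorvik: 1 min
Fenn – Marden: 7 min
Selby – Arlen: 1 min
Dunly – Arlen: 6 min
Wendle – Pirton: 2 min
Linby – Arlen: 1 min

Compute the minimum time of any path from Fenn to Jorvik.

5 min

Shortest distances from Fenn:
Fenn: 0
Wendle: 2  (via Fenn)
Pirton: 4  (via Wendle)
Selby: 4  (via Fenn)
Jorvik: 5  (via Pirton)
Shortest route: Fenn–Wendle–Pirton–Jorvik = 5 min.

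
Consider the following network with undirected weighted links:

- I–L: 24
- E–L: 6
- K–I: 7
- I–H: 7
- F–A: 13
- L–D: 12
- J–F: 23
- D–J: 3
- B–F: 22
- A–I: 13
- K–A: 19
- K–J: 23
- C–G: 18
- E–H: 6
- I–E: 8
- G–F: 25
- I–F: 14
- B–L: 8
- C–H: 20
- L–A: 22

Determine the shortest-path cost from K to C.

Settle nodes by increasing distance from K:
K: 0
I: 7  (via K)
H: 14  (via I)
E: 15  (via I)
A: 19  (via K)
F: 21  (via I)
L: 21  (via E)
J: 23  (via K)
D: 26  (via J)
B: 29  (via L)
C: 34  (via H)
Shortest route: K → I → H → C = 34.

34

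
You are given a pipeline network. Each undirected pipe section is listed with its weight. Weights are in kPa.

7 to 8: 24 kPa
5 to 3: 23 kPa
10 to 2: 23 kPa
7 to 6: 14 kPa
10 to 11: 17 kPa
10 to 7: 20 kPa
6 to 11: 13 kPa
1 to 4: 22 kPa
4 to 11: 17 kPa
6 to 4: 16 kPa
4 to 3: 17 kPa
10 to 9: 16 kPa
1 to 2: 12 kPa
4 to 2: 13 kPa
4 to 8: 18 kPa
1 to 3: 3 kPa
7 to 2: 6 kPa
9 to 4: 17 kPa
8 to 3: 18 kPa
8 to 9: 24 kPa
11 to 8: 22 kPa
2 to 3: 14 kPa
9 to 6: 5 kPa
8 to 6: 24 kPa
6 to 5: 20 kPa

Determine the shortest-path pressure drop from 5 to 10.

Shortest distances from 5:
5: 0
6: 20  (via 5)
3: 23  (via 5)
9: 25  (via 6)
1: 26  (via 3)
11: 33  (via 6)
7: 34  (via 6)
4: 36  (via 6)
2: 37  (via 3)
8: 41  (via 3)
10: 41  (via 9)
Shortest route: 5 → 6 → 9 → 10 = 41 kPa.

41 kPa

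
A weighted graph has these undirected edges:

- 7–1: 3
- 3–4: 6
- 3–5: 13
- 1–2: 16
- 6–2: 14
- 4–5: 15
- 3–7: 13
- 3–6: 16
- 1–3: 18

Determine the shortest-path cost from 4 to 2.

36

Running Dijkstra from 4:
4: 0
3: 6  (via 4)
5: 15  (via 4)
7: 19  (via 3)
1: 22  (via 7)
6: 22  (via 3)
2: 36  (via 6)
Shortest route: 4 → 3 → 6 → 2 = 36.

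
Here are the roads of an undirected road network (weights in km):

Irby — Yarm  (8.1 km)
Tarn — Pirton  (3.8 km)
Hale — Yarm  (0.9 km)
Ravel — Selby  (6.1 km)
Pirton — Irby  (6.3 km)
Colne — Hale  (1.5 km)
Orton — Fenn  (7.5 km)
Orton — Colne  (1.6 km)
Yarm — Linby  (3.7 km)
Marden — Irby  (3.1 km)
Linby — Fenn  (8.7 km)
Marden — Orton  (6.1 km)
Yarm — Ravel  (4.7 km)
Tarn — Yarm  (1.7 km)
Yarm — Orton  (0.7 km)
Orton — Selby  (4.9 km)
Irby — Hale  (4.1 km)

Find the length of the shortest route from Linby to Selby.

9.3 km

Shortest distances from Linby:
Linby: 0
Yarm: 3.7  (via Linby)
Orton: 4.4  (via Yarm)
Hale: 4.6  (via Yarm)
Tarn: 5.4  (via Yarm)
Colne: 6  (via Orton)
Ravel: 8.4  (via Yarm)
Fenn: 8.7  (via Linby)
Irby: 8.7  (via Hale)
Pirton: 9.2  (via Tarn)
Selby: 9.3  (via Orton)
Shortest route: Linby–Yarm–Orton–Selby = 9.3 km.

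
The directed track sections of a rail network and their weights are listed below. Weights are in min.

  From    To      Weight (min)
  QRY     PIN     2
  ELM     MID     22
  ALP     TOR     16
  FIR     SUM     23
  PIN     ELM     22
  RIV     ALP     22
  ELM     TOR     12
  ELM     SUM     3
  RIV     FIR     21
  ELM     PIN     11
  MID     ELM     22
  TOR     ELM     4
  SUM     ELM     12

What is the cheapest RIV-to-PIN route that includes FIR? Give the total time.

Shortest RIV→FIR: RIV → FIR = 21
Shortest FIR→PIN: FIR → SUM → ELM → PIN = 46
Total via FIR: 21 + 46 = 67 min.

67 min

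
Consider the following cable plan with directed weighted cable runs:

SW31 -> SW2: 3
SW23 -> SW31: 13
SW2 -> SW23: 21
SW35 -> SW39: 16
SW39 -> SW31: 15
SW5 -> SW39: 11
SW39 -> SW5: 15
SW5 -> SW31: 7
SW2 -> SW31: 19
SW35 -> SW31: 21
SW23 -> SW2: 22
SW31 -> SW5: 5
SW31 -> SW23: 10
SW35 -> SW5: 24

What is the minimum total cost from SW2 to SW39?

Candidate routes:
SW2–SW23–SW31–SW5–SW39: 21+13+5+11 = 50
SW2–SW31–SW5–SW39: 19+5+11 = 35
Cheapest is SW2–SW31–SW5–SW39 at 35.

35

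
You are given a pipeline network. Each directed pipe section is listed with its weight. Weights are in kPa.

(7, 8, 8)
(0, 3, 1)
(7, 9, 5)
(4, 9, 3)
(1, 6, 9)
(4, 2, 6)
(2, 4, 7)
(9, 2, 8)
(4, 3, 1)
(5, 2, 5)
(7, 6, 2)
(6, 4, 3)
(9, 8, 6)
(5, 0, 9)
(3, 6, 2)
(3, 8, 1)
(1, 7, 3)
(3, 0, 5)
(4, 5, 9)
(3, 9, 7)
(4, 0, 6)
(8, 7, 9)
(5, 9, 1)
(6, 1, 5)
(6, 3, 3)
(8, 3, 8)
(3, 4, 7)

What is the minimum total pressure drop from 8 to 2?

19 kPa

Running Dijkstra from 8:
8: 0
3: 8  (via 8)
7: 9  (via 8)
6: 10  (via 3)
0: 13  (via 3)
4: 13  (via 6)
9: 14  (via 7)
1: 15  (via 6)
2: 19  (via 4)
Shortest route: 8 → 3 → 6 → 4 → 2 = 19 kPa.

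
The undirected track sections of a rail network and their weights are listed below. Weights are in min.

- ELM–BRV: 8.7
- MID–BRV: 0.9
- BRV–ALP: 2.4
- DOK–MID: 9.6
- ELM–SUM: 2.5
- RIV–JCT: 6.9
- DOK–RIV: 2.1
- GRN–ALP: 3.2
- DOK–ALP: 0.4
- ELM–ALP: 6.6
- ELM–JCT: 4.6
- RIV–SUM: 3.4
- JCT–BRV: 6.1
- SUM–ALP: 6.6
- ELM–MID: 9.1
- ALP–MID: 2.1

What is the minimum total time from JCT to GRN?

11.7 min

Settle nodes by increasing distance from JCT:
JCT: 0
ELM: 4.6  (via JCT)
BRV: 6.1  (via JCT)
RIV: 6.9  (via JCT)
MID: 7  (via BRV)
SUM: 7.1  (via ELM)
ALP: 8.5  (via BRV)
DOK: 8.9  (via ALP)
GRN: 11.7  (via ALP)
Shortest route: JCT–BRV–ALP–GRN = 11.7 min.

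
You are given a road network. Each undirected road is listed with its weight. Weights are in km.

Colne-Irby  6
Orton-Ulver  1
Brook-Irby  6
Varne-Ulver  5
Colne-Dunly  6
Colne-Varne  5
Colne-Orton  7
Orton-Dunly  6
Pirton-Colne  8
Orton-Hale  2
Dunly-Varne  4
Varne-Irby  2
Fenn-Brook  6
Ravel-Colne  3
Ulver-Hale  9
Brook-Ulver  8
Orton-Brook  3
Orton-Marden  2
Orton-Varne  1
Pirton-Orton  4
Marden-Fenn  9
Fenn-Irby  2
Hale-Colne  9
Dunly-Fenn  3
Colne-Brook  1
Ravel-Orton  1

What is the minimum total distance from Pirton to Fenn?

Settle nodes by increasing distance from Pirton:
Pirton: 0
Orton: 4  (via Pirton)
Varne: 5  (via Orton)
Ravel: 5  (via Orton)
Ulver: 5  (via Orton)
Marden: 6  (via Orton)
Hale: 6  (via Orton)
Brook: 7  (via Orton)
Irby: 7  (via Varne)
Colne: 8  (via Pirton)
Fenn: 9  (via Irby)
Shortest route: Pirton → Orton → Varne → Irby → Fenn = 9 km.

9 km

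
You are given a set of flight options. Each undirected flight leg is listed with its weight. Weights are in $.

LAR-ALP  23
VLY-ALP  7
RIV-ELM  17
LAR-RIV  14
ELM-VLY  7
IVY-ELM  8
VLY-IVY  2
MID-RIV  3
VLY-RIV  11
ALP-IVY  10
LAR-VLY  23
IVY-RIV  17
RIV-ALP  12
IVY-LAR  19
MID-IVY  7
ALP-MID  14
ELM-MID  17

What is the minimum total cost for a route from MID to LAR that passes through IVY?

Best MID to IVY: MID → IVY costing 7
Best IVY to LAR: IVY → LAR costing 19
Total via IVY: 7 + 19 = $26.

$26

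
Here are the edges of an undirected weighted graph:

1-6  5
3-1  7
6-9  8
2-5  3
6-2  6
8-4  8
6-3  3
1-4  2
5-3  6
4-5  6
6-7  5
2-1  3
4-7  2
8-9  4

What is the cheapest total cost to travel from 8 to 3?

15

Settle nodes by increasing distance from 8:
8: 0
9: 4  (via 8)
4: 8  (via 8)
1: 10  (via 4)
7: 10  (via 4)
6: 12  (via 9)
2: 13  (via 1)
5: 14  (via 4)
3: 15  (via 6)
Shortest route: 8 → 9 → 6 → 3 = 15.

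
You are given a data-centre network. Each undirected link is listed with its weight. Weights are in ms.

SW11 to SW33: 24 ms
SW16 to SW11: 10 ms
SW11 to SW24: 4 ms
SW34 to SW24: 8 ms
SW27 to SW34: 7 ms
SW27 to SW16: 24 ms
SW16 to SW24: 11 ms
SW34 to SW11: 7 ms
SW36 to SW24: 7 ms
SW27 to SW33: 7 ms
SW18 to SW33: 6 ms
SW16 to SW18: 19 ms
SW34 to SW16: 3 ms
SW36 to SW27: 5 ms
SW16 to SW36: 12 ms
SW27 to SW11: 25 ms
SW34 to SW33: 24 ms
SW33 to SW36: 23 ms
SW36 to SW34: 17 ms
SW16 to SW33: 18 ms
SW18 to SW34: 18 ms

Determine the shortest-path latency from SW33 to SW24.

Candidate routes:
SW33 - SW27 - SW36 - SW24: 7+5+7 = 19
SW33 - SW27 - SW34 - SW24: 7+7+8 = 22
Cheapest is SW33 - SW27 - SW36 - SW24 at 19 ms.

19 ms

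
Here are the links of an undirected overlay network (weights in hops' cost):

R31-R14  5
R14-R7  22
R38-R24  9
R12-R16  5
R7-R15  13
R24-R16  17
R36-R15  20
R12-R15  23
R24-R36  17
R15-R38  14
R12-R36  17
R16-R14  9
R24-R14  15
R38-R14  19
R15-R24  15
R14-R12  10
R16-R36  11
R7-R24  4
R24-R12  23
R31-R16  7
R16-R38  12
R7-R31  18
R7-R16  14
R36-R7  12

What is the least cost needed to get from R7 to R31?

Candidate routes:
R7–R31: 18 = 18
R7–R16–R31: 14+7 = 21
Cheapest is R7–R31 at 18 hops' cost.

18 hops' cost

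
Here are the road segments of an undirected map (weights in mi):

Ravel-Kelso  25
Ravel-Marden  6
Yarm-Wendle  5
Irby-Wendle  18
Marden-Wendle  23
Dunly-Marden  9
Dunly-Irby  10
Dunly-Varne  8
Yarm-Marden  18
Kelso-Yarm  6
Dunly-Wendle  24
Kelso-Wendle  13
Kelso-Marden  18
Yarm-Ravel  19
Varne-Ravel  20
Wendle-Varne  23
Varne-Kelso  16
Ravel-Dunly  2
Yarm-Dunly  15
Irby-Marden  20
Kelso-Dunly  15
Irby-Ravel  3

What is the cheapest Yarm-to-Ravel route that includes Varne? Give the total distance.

32 mi

Best Yarm to Varne: Yarm → Kelso → Varne costing 22
Best Varne to Ravel: Varne → Dunly → Ravel costing 10
Total via Varne: 22 + 10 = 32 mi.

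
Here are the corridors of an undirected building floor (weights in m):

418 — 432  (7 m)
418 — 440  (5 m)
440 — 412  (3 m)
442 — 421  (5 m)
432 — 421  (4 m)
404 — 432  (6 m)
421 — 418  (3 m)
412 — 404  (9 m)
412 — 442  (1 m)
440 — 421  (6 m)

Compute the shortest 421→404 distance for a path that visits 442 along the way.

Best 421 to 442: 421 → 442 costing 5
Shortest 442→404: 442 → 412 → 404 = 10
Total via 442: 5 + 10 = 15 m.

15 m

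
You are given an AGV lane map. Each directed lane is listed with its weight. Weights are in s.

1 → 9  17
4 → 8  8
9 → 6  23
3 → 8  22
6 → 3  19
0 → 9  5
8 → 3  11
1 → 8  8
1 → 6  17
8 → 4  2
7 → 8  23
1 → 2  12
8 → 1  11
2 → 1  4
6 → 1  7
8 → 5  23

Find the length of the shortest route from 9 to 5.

61 s

Enumerating some paths:
9–6–3–8–5: 23+19+22+23 = 87
9–6–1–8–5: 23+7+8+23 = 61
Cheapest is 9–6–1–8–5 at 61 s.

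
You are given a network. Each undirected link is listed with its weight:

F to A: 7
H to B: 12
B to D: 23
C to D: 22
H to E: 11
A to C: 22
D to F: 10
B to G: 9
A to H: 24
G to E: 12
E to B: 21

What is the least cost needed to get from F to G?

42

Compare a few routes:
F - A - H - B - G: 7+24+12+9 = 52
F - A - H - E - G: 7+24+11+12 = 54
F - D - B - G: 10+23+9 = 42
F - D - B - E - G: 10+23+21+12 = 66
The minimum is 42 via F - D - B - G.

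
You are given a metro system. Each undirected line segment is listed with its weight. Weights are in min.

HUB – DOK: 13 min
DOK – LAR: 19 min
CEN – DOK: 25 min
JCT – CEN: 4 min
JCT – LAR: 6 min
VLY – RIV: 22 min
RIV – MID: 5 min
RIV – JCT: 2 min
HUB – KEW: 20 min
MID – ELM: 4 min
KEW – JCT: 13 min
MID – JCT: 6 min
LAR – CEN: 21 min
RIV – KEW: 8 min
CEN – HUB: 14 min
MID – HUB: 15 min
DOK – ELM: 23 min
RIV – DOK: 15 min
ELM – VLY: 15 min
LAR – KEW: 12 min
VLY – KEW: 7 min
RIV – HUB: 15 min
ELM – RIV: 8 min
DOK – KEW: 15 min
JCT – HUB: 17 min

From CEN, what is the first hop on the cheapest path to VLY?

Candidate routes:
CEN - JCT - RIV - KEW - VLY: 4+2+8+7 = 21
CEN - JCT - KEW - VLY: 4+13+7 = 24
Cheapest is CEN - JCT - RIV - KEW - VLY at 21 min.
So from CEN the first move is to JCT.

JCT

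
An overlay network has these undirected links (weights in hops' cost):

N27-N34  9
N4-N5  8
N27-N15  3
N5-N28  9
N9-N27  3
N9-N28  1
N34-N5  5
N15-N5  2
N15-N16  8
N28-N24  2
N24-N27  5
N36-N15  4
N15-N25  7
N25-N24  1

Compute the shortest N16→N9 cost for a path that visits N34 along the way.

Best N16 to N34: N16–N15–N5–N34 costing 15
Shortest N34→N9: N34–N27–N9 = 12
Total via N34: 15 + 12 = 27 hops' cost.

27 hops' cost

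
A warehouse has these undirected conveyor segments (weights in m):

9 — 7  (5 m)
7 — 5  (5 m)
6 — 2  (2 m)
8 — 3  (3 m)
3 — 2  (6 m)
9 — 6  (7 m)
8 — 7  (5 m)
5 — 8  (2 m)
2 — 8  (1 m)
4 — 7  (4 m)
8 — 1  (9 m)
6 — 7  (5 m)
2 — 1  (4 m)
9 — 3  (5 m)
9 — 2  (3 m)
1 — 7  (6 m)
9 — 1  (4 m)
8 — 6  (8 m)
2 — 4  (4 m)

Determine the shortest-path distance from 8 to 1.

Settle nodes by increasing distance from 8:
8: 0
2: 1  (via 8)
5: 2  (via 8)
3: 3  (via 8)
6: 3  (via 2)
9: 4  (via 2)
1: 5  (via 2)
Shortest route: 8–2–1 = 5 m.

5 m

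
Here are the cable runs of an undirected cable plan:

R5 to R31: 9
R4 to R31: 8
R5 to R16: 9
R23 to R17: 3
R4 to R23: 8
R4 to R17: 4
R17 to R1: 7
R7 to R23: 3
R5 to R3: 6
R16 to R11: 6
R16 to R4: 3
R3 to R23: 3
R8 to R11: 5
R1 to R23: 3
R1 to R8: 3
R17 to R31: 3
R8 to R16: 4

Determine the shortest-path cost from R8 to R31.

12

Candidate routes:
R8–R16–R4–R17–R31: 4+3+4+3 = 14
R8–R1–R17–R31: 3+7+3 = 13
R8–R16–R4–R31: 4+3+8 = 15
R8–R1–R23–R17–R31: 3+3+3+3 = 12
Cheapest is R8–R1–R23–R17–R31 at 12.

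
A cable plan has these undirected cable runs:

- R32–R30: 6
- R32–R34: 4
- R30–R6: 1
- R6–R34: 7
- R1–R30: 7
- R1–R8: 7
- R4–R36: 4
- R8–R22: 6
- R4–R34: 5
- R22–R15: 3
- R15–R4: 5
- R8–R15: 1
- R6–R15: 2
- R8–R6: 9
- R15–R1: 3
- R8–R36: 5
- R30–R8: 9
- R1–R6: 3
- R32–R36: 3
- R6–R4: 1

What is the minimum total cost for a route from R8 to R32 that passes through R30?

Shortest R8→R30: R8–R15–R6–R30 = 4
Best R30 to R32: R30–R32 costing 6
Total via R30: 4 + 6 = 10.

10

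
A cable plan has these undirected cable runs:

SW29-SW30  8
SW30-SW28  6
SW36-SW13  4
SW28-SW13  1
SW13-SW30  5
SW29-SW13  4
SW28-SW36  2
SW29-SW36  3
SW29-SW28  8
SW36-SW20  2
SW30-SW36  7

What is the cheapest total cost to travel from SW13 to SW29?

4

Running Dijkstra from SW13:
SW13: 0
SW28: 1  (via SW13)
SW36: 3  (via SW28)
SW29: 4  (via SW13)
Shortest route: SW13 → SW29 = 4.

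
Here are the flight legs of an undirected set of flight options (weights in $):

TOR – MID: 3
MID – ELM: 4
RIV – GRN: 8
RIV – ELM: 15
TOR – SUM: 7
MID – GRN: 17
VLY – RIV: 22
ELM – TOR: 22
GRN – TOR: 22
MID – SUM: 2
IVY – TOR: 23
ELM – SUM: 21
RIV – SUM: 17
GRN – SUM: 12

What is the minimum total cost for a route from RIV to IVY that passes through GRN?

Shortest RIV→GRN: RIV–GRN = 8
Shortest GRN→IVY: GRN–SUM–MID–TOR–IVY = 40
Total via GRN: 8 + 40 = $48.

$48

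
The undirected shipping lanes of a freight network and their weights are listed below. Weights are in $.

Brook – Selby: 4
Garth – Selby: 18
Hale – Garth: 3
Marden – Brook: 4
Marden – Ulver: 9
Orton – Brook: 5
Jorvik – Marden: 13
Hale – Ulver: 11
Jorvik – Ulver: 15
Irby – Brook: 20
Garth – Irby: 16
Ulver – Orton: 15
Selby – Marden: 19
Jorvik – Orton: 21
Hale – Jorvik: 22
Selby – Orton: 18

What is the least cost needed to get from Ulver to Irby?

$30

Candidate routes:
Ulver - Marden - Brook - Irby: 9+4+20 = 33
Ulver - Hale - Garth - Irby: 11+3+16 = 30
Ulver - Orton - Brook - Irby: 15+5+20 = 40
The minimum is $30 via Ulver - Hale - Garth - Irby.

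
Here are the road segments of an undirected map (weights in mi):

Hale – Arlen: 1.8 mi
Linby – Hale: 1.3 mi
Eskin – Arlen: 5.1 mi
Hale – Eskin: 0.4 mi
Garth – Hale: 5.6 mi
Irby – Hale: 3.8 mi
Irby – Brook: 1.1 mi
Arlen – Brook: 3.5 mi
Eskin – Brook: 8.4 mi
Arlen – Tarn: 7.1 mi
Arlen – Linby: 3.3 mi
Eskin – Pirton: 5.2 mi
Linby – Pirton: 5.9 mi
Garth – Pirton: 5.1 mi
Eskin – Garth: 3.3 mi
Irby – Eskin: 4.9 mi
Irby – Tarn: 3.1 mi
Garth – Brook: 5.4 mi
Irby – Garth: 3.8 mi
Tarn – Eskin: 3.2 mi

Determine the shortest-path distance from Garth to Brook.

4.9 mi

Shortest distances from Garth:
Garth: 0
Eskin: 3.3  (via Garth)
Hale: 3.7  (via Eskin)
Irby: 3.8  (via Garth)
Brook: 4.9  (via Irby)
Shortest route: Garth → Irby → Brook = 4.9 mi.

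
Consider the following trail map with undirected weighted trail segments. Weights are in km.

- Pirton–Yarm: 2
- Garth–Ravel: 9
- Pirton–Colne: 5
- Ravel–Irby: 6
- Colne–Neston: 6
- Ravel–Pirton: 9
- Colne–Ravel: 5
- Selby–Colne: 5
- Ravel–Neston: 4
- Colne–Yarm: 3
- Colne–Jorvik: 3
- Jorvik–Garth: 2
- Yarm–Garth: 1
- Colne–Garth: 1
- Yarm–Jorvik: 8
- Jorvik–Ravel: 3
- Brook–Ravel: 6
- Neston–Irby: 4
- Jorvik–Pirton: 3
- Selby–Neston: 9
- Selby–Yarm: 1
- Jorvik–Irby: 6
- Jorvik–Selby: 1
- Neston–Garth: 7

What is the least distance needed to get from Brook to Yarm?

11 km

Running Dijkstra from Brook:
Brook: 0
Ravel: 6  (via Brook)
Jorvik: 9  (via Ravel)
Selby: 10  (via Jorvik)
Neston: 10  (via Ravel)
Garth: 11  (via Jorvik)
Colne: 11  (via Ravel)
Yarm: 11  (via Selby)
Shortest route: Brook → Ravel → Jorvik → Selby → Yarm = 11 km.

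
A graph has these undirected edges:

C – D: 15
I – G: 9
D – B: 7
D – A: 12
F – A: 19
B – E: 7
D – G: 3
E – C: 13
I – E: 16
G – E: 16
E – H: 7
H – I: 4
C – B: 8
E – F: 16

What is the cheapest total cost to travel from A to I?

24

Compare a few routes:
A–D–B–E–H–I: 12+7+7+7+4 = 37
A–D–B–E–I: 12+7+7+16 = 42
A–D–G–I: 12+3+9 = 24
The minimum is 24 via A–D–G–I.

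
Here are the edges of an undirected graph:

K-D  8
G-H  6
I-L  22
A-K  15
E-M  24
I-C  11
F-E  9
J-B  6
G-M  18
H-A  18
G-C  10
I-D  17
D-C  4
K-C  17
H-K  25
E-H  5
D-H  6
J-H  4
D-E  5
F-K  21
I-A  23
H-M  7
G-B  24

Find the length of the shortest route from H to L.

Compare a few routes:
H–E–D–I–L: 5+5+17+22 = 49
H–D–I–L: 6+17+22 = 45
H–D–C–I–L: 6+4+11+22 = 43
H–E–D–C–I–L: 5+5+4+11+22 = 47
Cheapest is H–D–C–I–L at 43.

43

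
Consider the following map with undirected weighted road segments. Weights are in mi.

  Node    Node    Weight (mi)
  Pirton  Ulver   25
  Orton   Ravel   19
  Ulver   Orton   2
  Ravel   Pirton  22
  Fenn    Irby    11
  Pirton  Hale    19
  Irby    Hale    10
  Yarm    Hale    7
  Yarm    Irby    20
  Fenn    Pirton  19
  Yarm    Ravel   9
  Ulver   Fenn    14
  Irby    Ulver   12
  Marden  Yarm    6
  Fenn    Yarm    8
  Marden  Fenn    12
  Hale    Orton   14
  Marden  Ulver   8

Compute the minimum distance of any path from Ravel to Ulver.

Enumerating some paths:
Ravel–Yarm–Marden–Ulver: 9+6+8 = 23
Ravel–Orton–Ulver: 19+2 = 21
Ravel–Yarm–Hale–Orton–Ulver: 9+7+14+2 = 32
Ravel–Yarm–Fenn–Ulver: 9+8+14 = 31
The minimum is 21 mi via Ravel–Orton–Ulver.

21 mi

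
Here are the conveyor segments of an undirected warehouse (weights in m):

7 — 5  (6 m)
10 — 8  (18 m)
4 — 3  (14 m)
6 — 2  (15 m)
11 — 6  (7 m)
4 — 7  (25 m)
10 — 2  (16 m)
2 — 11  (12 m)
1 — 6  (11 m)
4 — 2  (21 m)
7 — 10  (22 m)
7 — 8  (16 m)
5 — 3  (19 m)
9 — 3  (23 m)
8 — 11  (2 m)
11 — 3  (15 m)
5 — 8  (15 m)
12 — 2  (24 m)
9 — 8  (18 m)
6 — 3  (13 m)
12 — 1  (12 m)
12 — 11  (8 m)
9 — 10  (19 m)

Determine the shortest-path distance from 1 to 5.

35 m

Candidate routes:
1–6–11–8–5: 11+7+2+15 = 35
1–12–11–8–5: 12+8+2+15 = 37
Cheapest is 1–6–11–8–5 at 35 m.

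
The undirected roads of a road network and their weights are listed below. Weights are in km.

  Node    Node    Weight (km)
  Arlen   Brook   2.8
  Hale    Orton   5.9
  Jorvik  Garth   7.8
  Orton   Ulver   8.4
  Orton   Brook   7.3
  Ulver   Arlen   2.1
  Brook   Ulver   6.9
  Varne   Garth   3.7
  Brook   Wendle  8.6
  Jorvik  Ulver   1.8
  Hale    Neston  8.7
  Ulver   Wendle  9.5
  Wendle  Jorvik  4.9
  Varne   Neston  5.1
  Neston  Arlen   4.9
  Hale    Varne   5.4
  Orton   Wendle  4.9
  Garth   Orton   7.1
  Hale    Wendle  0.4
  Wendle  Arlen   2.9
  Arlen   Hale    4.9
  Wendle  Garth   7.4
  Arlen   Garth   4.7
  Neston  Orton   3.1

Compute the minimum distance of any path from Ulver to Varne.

Compare a few routes:
Ulver–Arlen–Wendle–Hale–Varne: 2.1+2.9+0.4+5.4 = 10.8
Ulver–Arlen–Hale–Varne: 2.1+4.9+5.4 = 12.4
Ulver–Arlen–Neston–Varne: 2.1+4.9+5.1 = 12.1
Ulver–Arlen–Garth–Varne: 2.1+4.7+3.7 = 10.5
The minimum is 10.5 km via Ulver–Arlen–Garth–Varne.

10.5 km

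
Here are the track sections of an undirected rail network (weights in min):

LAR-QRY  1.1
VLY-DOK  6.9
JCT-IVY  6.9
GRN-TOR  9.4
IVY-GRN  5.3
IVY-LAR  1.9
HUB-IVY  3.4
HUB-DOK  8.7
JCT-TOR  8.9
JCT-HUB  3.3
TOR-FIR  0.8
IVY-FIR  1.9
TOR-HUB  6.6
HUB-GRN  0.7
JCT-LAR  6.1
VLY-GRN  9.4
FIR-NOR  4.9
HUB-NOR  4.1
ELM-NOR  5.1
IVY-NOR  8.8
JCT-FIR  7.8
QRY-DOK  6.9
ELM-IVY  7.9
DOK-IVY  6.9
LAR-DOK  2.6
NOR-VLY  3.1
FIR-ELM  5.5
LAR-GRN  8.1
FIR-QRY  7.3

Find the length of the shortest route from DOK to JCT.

Enumerating some paths:
DOK–LAR–JCT: 2.6+6.1 = 8.7
DOK–LAR–IVY–HUB–JCT: 2.6+1.9+3.4+3.3 = 11.2
DOK–LAR–IVY–JCT: 2.6+1.9+6.9 = 11.4
Cheapest is DOK–LAR–JCT at 8.7 min.

8.7 min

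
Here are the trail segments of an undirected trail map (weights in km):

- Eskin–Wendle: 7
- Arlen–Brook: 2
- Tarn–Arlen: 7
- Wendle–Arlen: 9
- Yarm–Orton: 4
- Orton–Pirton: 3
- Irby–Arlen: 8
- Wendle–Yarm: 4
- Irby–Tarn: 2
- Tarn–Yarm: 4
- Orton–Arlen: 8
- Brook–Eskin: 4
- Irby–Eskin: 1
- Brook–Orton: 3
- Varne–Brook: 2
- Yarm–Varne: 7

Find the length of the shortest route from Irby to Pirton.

Candidate routes:
Irby - Arlen - Brook - Orton - Pirton: 8+2+3+3 = 16
Irby - Tarn - Arlen - Brook - Orton - Pirton: 2+7+2+3+3 = 17
Irby - Eskin - Brook - Orton - Pirton: 1+4+3+3 = 11
Irby - Tarn - Yarm - Orton - Pirton: 2+4+4+3 = 13
The minimum is 11 km via Irby - Eskin - Brook - Orton - Pirton.

11 km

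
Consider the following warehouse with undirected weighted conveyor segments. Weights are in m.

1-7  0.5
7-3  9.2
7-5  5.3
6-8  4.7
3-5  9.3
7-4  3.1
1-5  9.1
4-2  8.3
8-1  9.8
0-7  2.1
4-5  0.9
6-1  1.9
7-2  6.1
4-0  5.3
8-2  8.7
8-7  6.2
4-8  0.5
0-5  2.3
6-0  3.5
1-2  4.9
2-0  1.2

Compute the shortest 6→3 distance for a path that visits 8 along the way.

15.4 m

Shortest 6→8: 6 → 8 = 4.7
Best 8 to 3: 8 → 4 → 5 → 3 costing 10.7
Total via 8: 4.7 + 10.7 = 15.4 m.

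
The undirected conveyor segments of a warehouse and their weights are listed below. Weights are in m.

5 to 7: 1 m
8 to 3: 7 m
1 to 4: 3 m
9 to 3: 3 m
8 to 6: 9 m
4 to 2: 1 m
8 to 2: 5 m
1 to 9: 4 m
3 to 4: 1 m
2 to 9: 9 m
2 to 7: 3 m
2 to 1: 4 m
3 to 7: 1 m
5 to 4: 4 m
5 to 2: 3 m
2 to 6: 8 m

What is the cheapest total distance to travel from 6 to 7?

11 m

Running Dijkstra from 6:
6: 0
2: 8  (via 6)
4: 9  (via 2)
8: 9  (via 6)
3: 10  (via 4)
5: 11  (via 2)
7: 11  (via 2)
Shortest route: 6–2–7 = 11 m.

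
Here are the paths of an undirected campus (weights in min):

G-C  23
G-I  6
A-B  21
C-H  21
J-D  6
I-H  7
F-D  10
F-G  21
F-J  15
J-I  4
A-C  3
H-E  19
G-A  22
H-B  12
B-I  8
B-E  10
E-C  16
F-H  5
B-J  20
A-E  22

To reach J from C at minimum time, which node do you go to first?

Compare a few routes:
C → H → I → J: 21+7+4 = 32
C → G → I → J: 23+6+4 = 33
C → A → G → I → J: 3+22+6+4 = 35
The minimum is 32 min via C → H → I → J.
So from C the first move is to H.

H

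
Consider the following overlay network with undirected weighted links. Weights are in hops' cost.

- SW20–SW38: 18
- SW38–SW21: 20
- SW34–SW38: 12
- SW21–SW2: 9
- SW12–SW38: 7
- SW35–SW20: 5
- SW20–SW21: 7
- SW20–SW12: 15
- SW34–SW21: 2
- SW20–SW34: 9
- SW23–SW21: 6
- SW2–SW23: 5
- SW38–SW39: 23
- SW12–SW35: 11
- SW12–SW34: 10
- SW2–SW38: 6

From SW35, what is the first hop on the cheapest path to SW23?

Candidate routes:
SW35 → SW20 → SW21 → SW23: 5+7+6 = 18
SW35 → SW20 → SW34 → SW21 → SW23: 5+9+2+6 = 22
SW35 → SW20 → SW21 → SW2 → SW23: 5+7+9+5 = 26
Cheapest is SW35 → SW20 → SW21 → SW23 at 18 hops' cost.
So from SW35 the first move is to SW20.

SW20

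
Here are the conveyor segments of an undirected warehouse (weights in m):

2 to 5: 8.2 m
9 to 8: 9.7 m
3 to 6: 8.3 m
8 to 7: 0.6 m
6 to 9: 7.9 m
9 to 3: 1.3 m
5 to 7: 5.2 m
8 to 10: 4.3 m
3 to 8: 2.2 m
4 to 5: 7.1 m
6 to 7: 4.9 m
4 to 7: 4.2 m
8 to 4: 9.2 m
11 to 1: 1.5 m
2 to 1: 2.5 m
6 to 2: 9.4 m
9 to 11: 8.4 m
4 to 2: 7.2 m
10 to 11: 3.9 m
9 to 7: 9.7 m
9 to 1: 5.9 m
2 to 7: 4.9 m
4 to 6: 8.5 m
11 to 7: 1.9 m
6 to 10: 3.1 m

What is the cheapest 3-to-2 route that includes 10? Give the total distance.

14.4 m

Shortest 3→10: 3 → 8 → 10 = 6.5
Best 10 to 2: 10 → 11 → 1 → 2 costing 7.9
Total via 10: 6.5 + 7.9 = 14.4 m.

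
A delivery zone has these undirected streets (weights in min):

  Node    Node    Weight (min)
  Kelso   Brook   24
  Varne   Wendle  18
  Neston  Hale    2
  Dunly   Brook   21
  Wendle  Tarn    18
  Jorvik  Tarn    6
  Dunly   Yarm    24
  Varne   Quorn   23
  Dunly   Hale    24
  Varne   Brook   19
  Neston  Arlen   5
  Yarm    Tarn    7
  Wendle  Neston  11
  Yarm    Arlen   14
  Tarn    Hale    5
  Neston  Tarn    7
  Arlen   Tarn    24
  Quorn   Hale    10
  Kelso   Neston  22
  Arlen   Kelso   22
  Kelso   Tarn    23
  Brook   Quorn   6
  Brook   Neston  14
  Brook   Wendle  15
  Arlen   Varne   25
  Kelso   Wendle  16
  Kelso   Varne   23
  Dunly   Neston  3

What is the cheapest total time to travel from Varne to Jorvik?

Shortest distances from Varne:
Varne: 0
Wendle: 18  (via Varne)
Brook: 19  (via Varne)
Quorn: 23  (via Varne)
Kelso: 23  (via Varne)
Arlen: 25  (via Varne)
Neston: 29  (via Wendle)
Hale: 31  (via Neston)
Dunly: 32  (via Neston)
Tarn: 36  (via Wendle)
Yarm: 39  (via Arlen)
Jorvik: 42  (via Tarn)
Shortest route: Varne–Wendle–Tarn–Jorvik = 42 min.

42 min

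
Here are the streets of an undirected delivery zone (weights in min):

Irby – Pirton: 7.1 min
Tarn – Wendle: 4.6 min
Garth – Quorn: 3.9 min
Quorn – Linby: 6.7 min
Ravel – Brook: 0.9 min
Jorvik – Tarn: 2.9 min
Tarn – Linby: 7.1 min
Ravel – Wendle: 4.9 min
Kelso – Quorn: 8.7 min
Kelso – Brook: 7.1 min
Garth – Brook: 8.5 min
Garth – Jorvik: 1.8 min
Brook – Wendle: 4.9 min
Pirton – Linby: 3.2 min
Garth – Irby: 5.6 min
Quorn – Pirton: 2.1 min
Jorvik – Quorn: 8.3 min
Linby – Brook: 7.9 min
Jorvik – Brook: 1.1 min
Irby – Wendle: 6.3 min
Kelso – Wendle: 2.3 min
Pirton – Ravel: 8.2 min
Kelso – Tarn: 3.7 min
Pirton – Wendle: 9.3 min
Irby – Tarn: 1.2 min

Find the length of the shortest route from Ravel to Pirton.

8.2 min

Shortest distances from Ravel:
Ravel: 0
Brook: 0.9  (via Ravel)
Jorvik: 2  (via Brook)
Garth: 3.8  (via Jorvik)
Tarn: 4.9  (via Jorvik)
Wendle: 4.9  (via Ravel)
Irby: 6.1  (via Tarn)
Kelso: 7.2  (via Wendle)
Quorn: 7.7  (via Garth)
Pirton: 8.2  (via Ravel)
Shortest route: Ravel–Pirton = 8.2 min.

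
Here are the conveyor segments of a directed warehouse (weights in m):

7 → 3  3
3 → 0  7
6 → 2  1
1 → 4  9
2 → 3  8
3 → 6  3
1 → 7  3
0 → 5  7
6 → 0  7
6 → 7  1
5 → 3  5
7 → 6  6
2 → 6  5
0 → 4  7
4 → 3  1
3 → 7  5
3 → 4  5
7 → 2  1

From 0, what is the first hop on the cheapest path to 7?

4

Compare a few routes:
0–4–3–6–7: 7+1+3+1 = 12
0–4–3–7: 7+1+5 = 13
Cheapest is 0–4–3–6–7 at 12 m.
So from 0 the first move is to 4.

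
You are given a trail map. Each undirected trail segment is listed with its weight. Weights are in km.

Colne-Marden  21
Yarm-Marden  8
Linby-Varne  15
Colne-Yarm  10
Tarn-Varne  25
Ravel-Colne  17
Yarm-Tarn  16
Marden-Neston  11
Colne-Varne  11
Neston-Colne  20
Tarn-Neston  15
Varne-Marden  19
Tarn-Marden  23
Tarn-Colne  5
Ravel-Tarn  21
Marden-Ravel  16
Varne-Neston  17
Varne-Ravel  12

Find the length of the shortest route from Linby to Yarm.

36 km

Compare a few routes:
Linby → Varne → Colne → Yarm: 15+11+10 = 36
Linby → Varne → Marden → Yarm: 15+19+8 = 42
Linby → Varne → Colne → Tarn → Yarm: 15+11+5+16 = 47
Cheapest is Linby → Varne → Colne → Yarm at 36 km.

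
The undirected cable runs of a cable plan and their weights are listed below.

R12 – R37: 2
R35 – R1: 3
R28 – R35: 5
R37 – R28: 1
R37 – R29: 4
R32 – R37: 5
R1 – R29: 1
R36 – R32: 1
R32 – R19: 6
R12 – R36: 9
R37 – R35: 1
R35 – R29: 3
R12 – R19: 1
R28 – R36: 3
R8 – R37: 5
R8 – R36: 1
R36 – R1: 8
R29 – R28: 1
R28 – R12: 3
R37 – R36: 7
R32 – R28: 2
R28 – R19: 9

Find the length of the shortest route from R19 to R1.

Enumerating some paths:
R19–R12–R28–R29–R1: 1+3+1+1 = 6
R19–R12–R37–R35–R1: 1+2+1+3 = 7
Cheapest is R19–R12–R28–R29–R1 at 6.

6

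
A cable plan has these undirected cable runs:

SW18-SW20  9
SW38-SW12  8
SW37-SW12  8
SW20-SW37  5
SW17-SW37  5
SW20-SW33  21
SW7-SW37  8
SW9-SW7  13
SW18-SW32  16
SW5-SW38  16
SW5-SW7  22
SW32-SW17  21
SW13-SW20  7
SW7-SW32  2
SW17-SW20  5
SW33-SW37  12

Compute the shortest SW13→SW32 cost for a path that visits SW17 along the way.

27

Best SW13 to SW17: SW13–SW20–SW17 costing 12
Best SW17 to SW32: SW17–SW37–SW7–SW32 costing 15
Total via SW17: 12 + 15 = 27.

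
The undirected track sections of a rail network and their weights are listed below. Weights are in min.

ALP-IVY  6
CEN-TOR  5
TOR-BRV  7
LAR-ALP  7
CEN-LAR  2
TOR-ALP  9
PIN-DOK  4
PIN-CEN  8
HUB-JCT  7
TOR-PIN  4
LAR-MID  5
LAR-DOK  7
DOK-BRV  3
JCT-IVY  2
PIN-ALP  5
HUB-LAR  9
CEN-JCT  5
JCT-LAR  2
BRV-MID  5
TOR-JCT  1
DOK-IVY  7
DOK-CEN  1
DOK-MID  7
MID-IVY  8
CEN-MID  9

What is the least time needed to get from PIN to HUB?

12 min

Compare a few routes:
PIN–TOR–JCT–HUB: 4+1+7 = 12
PIN–TOR–JCT–LAR–HUB: 4+1+2+9 = 16
The minimum is 12 min via PIN–TOR–JCT–HUB.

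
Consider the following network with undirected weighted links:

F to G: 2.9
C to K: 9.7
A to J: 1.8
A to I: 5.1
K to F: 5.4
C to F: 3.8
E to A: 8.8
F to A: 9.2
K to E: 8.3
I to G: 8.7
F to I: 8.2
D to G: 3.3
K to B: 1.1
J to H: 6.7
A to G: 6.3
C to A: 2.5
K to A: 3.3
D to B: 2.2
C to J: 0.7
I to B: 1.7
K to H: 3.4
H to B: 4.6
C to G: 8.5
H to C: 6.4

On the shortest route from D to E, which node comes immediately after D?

B

Compare a few routes:
D → B → I → A → E: 2.2+1.7+5.1+8.8 = 17.8
D → G → A → E: 3.3+6.3+8.8 = 18.4
D → B → K → A → E: 2.2+1.1+3.3+8.8 = 15.4
D → B → K → E: 2.2+1.1+8.3 = 11.6
Cheapest is D → B → K → E at 11.6.
So from D the first move is to B.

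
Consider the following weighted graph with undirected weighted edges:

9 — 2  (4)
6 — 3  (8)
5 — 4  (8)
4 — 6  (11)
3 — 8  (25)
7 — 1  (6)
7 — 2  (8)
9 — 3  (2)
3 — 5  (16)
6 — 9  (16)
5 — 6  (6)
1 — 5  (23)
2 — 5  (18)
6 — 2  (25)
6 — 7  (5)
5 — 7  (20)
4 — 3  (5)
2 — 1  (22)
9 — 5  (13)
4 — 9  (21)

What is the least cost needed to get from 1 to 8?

Shortest distances from 1:
1: 0
7: 6  (via 1)
6: 11  (via 7)
2: 14  (via 7)
5: 17  (via 6)
9: 18  (via 2)
3: 19  (via 6)
4: 22  (via 6)
8: 44  (via 3)
Shortest route: 1 → 7 → 6 → 3 → 8 = 44.

44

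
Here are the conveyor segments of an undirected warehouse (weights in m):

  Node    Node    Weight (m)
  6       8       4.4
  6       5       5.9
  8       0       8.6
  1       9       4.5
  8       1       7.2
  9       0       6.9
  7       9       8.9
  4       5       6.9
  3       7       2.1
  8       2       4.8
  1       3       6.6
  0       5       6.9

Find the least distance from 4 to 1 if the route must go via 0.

Shortest 4→0: 4 → 5 → 0 = 13.8
Best 0 to 1: 0 → 9 → 1 costing 11.4
Total via 0: 13.8 + 11.4 = 25.2 m.

25.2 m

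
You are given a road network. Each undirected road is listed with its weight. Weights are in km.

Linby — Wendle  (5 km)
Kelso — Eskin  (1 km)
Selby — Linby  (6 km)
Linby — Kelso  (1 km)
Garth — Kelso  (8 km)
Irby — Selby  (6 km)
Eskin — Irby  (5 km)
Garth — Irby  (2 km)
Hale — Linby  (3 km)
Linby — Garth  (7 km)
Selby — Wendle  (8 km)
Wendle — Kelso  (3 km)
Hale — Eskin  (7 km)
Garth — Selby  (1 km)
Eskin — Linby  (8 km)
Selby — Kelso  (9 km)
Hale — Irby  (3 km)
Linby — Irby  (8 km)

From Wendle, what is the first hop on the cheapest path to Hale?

Enumerating some paths:
Wendle → Kelso → Eskin → Hale: 3+1+7 = 11
Wendle → Linby → Hale: 5+3 = 8
Wendle → Kelso → Linby → Hale: 3+1+3 = 7
The minimum is 7 km via Wendle → Kelso → Linby → Hale.
So from Wendle the first move is to Kelso.

Kelso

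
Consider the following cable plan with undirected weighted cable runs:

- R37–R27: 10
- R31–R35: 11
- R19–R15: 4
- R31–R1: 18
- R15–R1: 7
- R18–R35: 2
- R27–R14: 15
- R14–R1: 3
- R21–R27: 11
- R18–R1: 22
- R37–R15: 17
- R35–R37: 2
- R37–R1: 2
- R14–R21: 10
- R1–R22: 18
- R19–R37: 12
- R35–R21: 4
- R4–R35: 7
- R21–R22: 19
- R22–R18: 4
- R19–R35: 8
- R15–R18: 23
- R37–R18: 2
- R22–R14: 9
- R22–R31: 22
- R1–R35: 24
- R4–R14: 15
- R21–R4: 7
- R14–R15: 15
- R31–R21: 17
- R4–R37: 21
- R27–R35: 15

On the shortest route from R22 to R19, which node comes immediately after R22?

Compare a few routes:
R22 - R18 - R37 - R35 - R19: 4+2+2+8 = 16
R22 - R18 - R35 - R19: 4+2+8 = 14
R22 - R18 - R37 - R1 - R15 - R19: 4+2+2+7+4 = 19
R22 - R18 - R37 - R19: 4+2+12 = 18
The minimum is 14 via R22 - R18 - R35 - R19.
So from R22 the first move is to R18.

R18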